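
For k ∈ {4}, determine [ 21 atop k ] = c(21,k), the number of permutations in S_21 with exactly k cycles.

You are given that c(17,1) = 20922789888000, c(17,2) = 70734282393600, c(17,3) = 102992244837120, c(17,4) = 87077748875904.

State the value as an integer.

12870931245150988800

r18: T_18,1=17×20922789888000+0=355687428096000; T_18,2=17×70734282393600+20922789888000=1223405590579200; T_18,3=17×102992244837120+70734282393600=1821602444624640; T_18,4=17×87077748875904+102992244837120=1583313975727488
r19: T_19,2=18×1223405590579200+355687428096000=22376988058521600; T_19,3=18×1821602444624640+1223405590579200=34012249593822720; T_19,4=18×1583313975727488+1821602444624640=30321254007719424
r20: T_20,3=19×34012249593822720+22376988058521600=668609730341153280; T_20,4=19×30321254007719424+34012249593822720=610116075740491776
r21: T_21,4=20×610116075740491776+668609730341153280=12870931245150988800
Read c(21,4) = 12870931245150988800.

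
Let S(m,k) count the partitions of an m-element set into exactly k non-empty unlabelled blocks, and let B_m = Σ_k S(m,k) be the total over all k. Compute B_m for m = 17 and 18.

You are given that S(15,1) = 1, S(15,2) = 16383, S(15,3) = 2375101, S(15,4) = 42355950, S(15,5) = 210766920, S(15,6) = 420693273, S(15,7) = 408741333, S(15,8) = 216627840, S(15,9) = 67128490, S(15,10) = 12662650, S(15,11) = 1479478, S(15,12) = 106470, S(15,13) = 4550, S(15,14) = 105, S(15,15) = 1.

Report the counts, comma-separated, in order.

r16: T_16,1=1×1+0=1; T_16,2=2×16383+1=32767; T_16,3=3×2375101+16383=7141686; T_16,4=4×42355950+2375101=171798901; T_16,5=5×210766920+42355950=1096190550; T_16,6=6×420693273+210766920=2734926558; T_16,7=7×408741333+420693273=3281882604; T_16,8=8×216627840+408741333=2141764053; T_16,9=9×67128490+216627840=820784250; T_16,10=10×12662650+67128490=193754990; T_16,11=11×1479478+12662650=28936908; T_16,12=12×106470+1479478=2757118; T_16,13=13×4550+106470=165620; T_16,14=14×105+4550=6020; T_16,15=15×1+105=120; T_16,16=16×0+1=1
r17: T_17,1=1×1+0=1; T_17,2=2×32767+1=65535; T_17,3=3×7141686+32767=21457825; T_17,4=4×171798901+7141686=694337290; T_17,5=5×1096190550+171798901=5652751651; T_17,6=6×2734926558+1096190550=17505749898; T_17,7=7×3281882604+2734926558=25708104786; T_17,8=8×2141764053+3281882604=20415995028; T_17,9=9×820784250+2141764053=9528822303; T_17,10=10×193754990+820784250=2758334150; T_17,11=11×28936908+193754990=512060978; T_17,12=12×2757118+28936908=62022324; T_17,13=13×165620+2757118=4910178; T_17,14=14×6020+165620=249900; T_17,15=15×120+6020=7820; T_17,16=16×1+120=136; T_17,17=17×0+1=1
r18: T_18,1=1×1+0=1; T_18,2=2×65535+1=131071; T_18,3=3×21457825+65535=64439010; T_18,4=4×694337290+21457825=2798806985; T_18,5=5×5652751651+694337290=28958095545; T_18,6=6×17505749898+5652751651=110687251039; T_18,7=7×25708104786+17505749898=197462483400; T_18,8=8×20415995028+25708104786=189036065010; T_18,9=9×9528822303+20415995028=106175395755; T_18,10=10×2758334150+9528822303=37112163803; T_18,11=11×512060978+2758334150=8391004908; T_18,12=12×62022324+512060978=1256328866; T_18,13=13×4910178+62022324=125854638; T_18,14=14×249900+4910178=8408778; T_18,15=15×7820+249900=367200; T_18,16=16×136+7820=9996; T_18,17=17×1+136=153; T_18,18=18×0+1=1
B_17 = ΣS(17,k) = 1+65535+21457825+694337290+5652751651+17505749898+25708104786+20415995028+9528822303+2758334150+512060978+62022324+4910178+249900+7820+136+1 = 82864869804
B_18 = ΣS(18,k) = 1+131071+64439010+2798806985+28958095545+110687251039+197462483400+189036065010+106175395755+37112163803+8391004908+1256328866+125854638+8408778+367200+9996+153+1 = 682076806159

82864869804, 682076806159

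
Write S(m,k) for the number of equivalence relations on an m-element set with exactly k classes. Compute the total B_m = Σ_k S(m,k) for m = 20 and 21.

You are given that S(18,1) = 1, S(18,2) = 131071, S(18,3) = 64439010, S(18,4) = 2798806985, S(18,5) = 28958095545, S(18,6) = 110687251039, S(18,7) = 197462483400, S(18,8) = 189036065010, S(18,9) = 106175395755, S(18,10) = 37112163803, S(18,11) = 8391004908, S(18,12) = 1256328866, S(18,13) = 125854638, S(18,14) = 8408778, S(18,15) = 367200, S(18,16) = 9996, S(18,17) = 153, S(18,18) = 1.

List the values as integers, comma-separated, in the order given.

@19  (19,1):1·1+0→1, (19,2):131071·2+1→262143, (19,3):64439010·3+131071→193448101, (19,4):2798806985·4+64439010→11259666950, (19,5):28958095545·5+2798806985→147589284710, (19,6):110687251039·6+28958095545→693081601779, (19,7):197462483400·7+110687251039→1492924634839, (19,8):189036065010·8+197462483400→1709751003480, (19,9):106175395755·9+189036065010→1144614626805, (19,10):37112163803·10+106175395755→477297033785, (19,11):8391004908·11+37112163803→129413217791, (19,12):1256328866·12+8391004908→23466951300, (19,13):125854638·13+1256328866→2892439160, (19,14):8408778·14+125854638→243577530, (19,15):367200·15+8408778→13916778, (19,16):9996·16+367200→527136, (19,17):153·17+9996→12597, (19,18):1·18+153→171, (19,19):0·19+1→1
@20  (20,1):1·1+0→1, (20,2):262143·2+1→524287, (20,3):193448101·3+262143→580606446, (20,4):11259666950·4+193448101→45232115901, (20,5):147589284710·5+11259666950→749206090500, (20,6):693081601779·6+147589284710→4306078895384, (20,7):1492924634839·7+693081601779→11143554045652, (20,8):1709751003480·8+1492924634839→15170932662679, (20,9):1144614626805·9+1709751003480→12011282644725, (20,10):477297033785·10+1144614626805→5917584964655, (20,11):129413217791·11+477297033785→1900842429486, (20,12):23466951300·12+129413217791→411016633391, (20,13):2892439160·13+23466951300→61068660380, (20,14):243577530·14+2892439160→6302524580, (20,15):13916778·15+243577530→452329200, (20,16):527136·16+13916778→22350954, (20,17):12597·17+527136→741285, (20,18):171·18+12597→15675, (20,19):1·19+171→190, (20,20):0·20+1→1
@21  (21,1):1·1+0→1, (21,2):524287·2+1→1048575, (21,3):580606446·3+524287→1742343625, (21,4):45232115901·4+580606446→181509070050, (21,5):749206090500·5+45232115901→3791262568401, (21,6):4306078895384·6+749206090500→26585679462804, (21,7):11143554045652·7+4306078895384→82310957214948, (21,8):15170932662679·8+11143554045652→132511015347084, (21,9):12011282644725·9+15170932662679→123272476465204, (21,10):5917584964655·10+12011282644725→71187132291275, (21,11):1900842429486·11+5917584964655→26826851689001, (21,12):411016633391·12+1900842429486→6833042030178, (21,13):61068660380·13+411016633391→1204909218331, (21,14):6302524580·14+61068660380→149304004500, (21,15):452329200·15+6302524580→13087462580, (21,16):22350954·16+452329200→809944464, (21,17):741285·17+22350954→34952799, (21,18):15675·18+741285→1023435, (21,19):190·19+15675→19285, (21,20):1·20+190→210, (21,21):0·21+1→1
B_20 = ΣS(20,k) = 1+524287+580606446+45232115901+749206090500+4306078895384+11143554045652+15170932662679+12011282644725+5917584964655+1900842429486+411016633391+61068660380+6302524580+452329200+22350954+741285+15675+190+1 = 51724158235372
B_21 = ΣS(21,k) = 1+1048575+1742343625+181509070050+3791262568401+26585679462804+82310957214948+132511015347084+123272476465204+71187132291275+26826851689001+6833042030178+1204909218331+149304004500+13087462580+809944464+34952799+1023435+19285+210+1 = 474869816156751

51724158235372, 474869816156751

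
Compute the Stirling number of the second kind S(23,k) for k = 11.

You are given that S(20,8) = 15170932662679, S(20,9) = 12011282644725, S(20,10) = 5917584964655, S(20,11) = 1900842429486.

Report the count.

r21: T_21,9=9×12011282644725+15170932662679=123272476465204; T_21,10=10×5917584964655+12011282644725=71187132291275; T_21,11=11×1900842429486+5917584964655=26826851689001
r22: T_22,10=10×71187132291275+123272476465204=835143799377954; T_22,11=11×26826851689001+71187132291275=366282500870286
r23: T_23,11=11×366282500870286+835143799377954=4864251308951100
Read S(23,11) = 4864251308951100.

4864251308951100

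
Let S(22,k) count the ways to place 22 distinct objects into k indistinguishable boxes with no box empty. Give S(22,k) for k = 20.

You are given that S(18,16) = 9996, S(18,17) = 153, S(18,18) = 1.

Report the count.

23485

[19] T[19,17]:17*153+9996=12597 · T[19,18]:18*1+153=171 · T[19,19]:19*0+1=1
[20] T[20,18]:18*171+12597=15675 · T[20,19]:19*1+171=190 · T[20,20]:20*0+1=1
[21] T[21,19]:19*190+15675=19285 · T[21,20]:20*1+190=210
[22] T[22,20]:20*210+19285=23485
Read S(22,20) = 23485.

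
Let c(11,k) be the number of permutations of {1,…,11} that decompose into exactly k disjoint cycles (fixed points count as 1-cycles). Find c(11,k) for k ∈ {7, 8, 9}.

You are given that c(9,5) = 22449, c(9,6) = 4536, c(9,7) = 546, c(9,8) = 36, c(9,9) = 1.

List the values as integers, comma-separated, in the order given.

i=10: T(10,6)=22449+9·4536=63273 | T(10,7)=4536+9·546=9450 | T(10,8)=546+9·36=870 | T(10,9)=36+9·1=45
i=11: T(11,7)=63273+10·9450=157773 | T(11,8)=9450+10·870=18150 | T(11,9)=870+10·45=1320
Read c(11,7) = 157773, c(11,8) = 18150, c(11,9) = 1320.

157773, 18150, 1320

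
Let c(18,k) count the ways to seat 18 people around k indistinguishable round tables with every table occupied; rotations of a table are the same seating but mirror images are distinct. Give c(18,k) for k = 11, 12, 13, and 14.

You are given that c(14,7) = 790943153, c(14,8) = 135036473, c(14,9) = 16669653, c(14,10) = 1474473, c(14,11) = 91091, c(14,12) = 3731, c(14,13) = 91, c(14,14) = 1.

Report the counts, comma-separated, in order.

60202693980, 4853222764, 299650806, 13896582

i=15: T(15,8)=790943153+14·135036473=2681453775 | T(15,9)=135036473+14·16669653=368411615 | T(15,10)=16669653+14·1474473=37312275 | T(15,11)=1474473+14·91091=2749747 | T(15,12)=91091+14·3731=143325 | T(15,13)=3731+14·91=5005 | T(15,14)=91+14·1=105
i=16: T(16,9)=2681453775+15·368411615=8207628000 | T(16,10)=368411615+15·37312275=928095740 | T(16,11)=37312275+15·2749747=78558480 | T(16,12)=2749747+15·143325=4899622 | T(16,13)=143325+15·5005=218400 | T(16,14)=5005+15·105=6580
i=17: T(17,10)=8207628000+16·928095740=23057159840 | T(17,11)=928095740+16·78558480=2185031420 | T(17,12)=78558480+16·4899622=156952432 | T(17,13)=4899622+16·218400=8394022 | T(17,14)=218400+16·6580=323680
i=18: T(18,11)=23057159840+17·2185031420=60202693980 | T(18,12)=2185031420+17·156952432=4853222764 | T(18,13)=156952432+17·8394022=299650806 | T(18,14)=8394022+17·323680=13896582
Read c(18,11) = 60202693980, c(18,12) = 4853222764, c(18,13) = 299650806, c(18,14) = 13896582.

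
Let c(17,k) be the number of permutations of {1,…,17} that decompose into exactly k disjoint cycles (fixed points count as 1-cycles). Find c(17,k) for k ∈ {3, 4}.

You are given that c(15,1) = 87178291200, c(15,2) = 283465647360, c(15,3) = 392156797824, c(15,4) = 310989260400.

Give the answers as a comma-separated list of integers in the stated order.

@16  (16,2):283465647360·15+87178291200→4339163001600, (16,3):392156797824·15+283465647360→6165817614720, (16,4):310989260400·15+392156797824→5056995703824
@17  (17,3):6165817614720·16+4339163001600→102992244837120, (17,4):5056995703824·16+6165817614720→87077748875904
Read c(17,3) = 102992244837120, c(17,4) = 87077748875904.

102992244837120, 87077748875904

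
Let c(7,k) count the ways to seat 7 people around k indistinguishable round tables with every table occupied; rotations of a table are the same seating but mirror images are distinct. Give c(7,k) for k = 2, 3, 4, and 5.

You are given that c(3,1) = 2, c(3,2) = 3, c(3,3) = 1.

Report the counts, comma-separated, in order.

@4  (4,1):2·3+0→6, (4,2):3·3+2→11, (4,3):1·3+3→6, (4,4):0·3+1→1
@5  (5,1):6·4+0→24, (5,2):11·4+6→50, (5,3):6·4+11→35, (5,4):1·4+6→10, (5,5):0·4+1→1
@6  (6,1):24·5+0→120, (6,2):50·5+24→274, (6,3):35·5+50→225, (6,4):10·5+35→85, (6,5):1·5+10→15
@7  (7,2):274·6+120→1764, (7,3):225·6+274→1624, (7,4):85·6+225→735, (7,5):15·6+85→175
Read c(7,2) = 1764, c(7,3) = 1624, c(7,4) = 735, c(7,5) = 175.

1764, 1624, 735, 175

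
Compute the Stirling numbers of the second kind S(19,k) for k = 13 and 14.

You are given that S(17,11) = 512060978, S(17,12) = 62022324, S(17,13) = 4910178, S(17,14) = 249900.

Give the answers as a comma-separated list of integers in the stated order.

2892439160, 243577530

row 18: T[18][12]=12·62022324+512060978=1256328866  T[18][13]=13·4910178+62022324=125854638  T[18][14]=14·249900+4910178=8408778
row 19: T[19][13]=13·125854638+1256328866=2892439160  T[19][14]=14·8408778+125854638=243577530
Read S(19,13) = 2892439160, S(19,14) = 243577530.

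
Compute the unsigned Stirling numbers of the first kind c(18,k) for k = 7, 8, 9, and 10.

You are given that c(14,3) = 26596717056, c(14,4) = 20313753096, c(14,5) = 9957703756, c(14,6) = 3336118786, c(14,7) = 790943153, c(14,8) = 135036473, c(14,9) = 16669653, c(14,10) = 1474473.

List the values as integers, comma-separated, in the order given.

i=15: T(15,4)=26596717056+14·20313753096=310989260400 | T(15,5)=20313753096+14·9957703756=159721605680 | T(15,6)=9957703756+14·3336118786=56663366760 | T(15,7)=3336118786+14·790943153=14409322928 | T(15,8)=790943153+14·135036473=2681453775 | T(15,9)=135036473+14·16669653=368411615 | T(15,10)=16669653+14·1474473=37312275
i=16: T(16,5)=310989260400+15·159721605680=2706813345600 | T(16,6)=159721605680+15·56663366760=1009672107080 | T(16,7)=56663366760+15·14409322928=272803210680 | T(16,8)=14409322928+15·2681453775=54631129553 | T(16,9)=2681453775+15·368411615=8207628000 | T(16,10)=368411615+15·37312275=928095740
i=17: T(17,6)=2706813345600+16·1009672107080=18861567058880 | T(17,7)=1009672107080+16·272803210680=5374523477960 | T(17,8)=272803210680+16·54631129553=1146901283528 | T(17,9)=54631129553+16·8207628000=185953177553 | T(17,10)=8207628000+16·928095740=23057159840
i=18: T(18,7)=18861567058880+17·5374523477960=110228466184200 | T(18,8)=5374523477960+17·1146901283528=24871845297936 | T(18,9)=1146901283528+17·185953177553=4308105301929 | T(18,10)=185953177553+17·23057159840=577924894833
Read c(18,7) = 110228466184200, c(18,8) = 24871845297936, c(18,9) = 4308105301929, c(18,10) = 577924894833.

110228466184200, 24871845297936, 4308105301929, 577924894833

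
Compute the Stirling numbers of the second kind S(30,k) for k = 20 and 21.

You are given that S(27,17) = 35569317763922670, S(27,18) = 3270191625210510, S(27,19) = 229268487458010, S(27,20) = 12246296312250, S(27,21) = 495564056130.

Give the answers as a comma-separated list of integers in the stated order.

i=28: T(28,18)=35569317763922670+18·3270191625210510=94432767017711850 | T(28,19)=3270191625210510+19·229268487458010=7626292886912700 | T(28,20)=229268487458010+20·12246296312250=474194413703010 | T(28,21)=12246296312250+21·495564056130=22653141490980
i=29: T(29,19)=94432767017711850+19·7626292886912700=239332331869053150 | T(29,20)=7626292886912700+20·474194413703010=17110181160972900 | T(29,21)=474194413703010+21·22653141490980=949910385013590
i=30: T(30,20)=239332331869053150+20·17110181160972900=581535955088511150 | T(30,21)=17110181160972900+21·949910385013590=37058299246258290
Read S(30,20) = 581535955088511150, S(30,21) = 37058299246258290.

581535955088511150, 37058299246258290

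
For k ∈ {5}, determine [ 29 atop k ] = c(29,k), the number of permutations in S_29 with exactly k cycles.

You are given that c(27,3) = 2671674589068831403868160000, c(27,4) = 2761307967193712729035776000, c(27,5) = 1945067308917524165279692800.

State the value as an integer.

1625014498326371300452283596800

row 28: T[28][4]=27·2761307967193712729035776000+2671674589068831403868160000=77226989703299075087834112000  T[28][5]=27·1945067308917524165279692800+2761307967193712729035776000=55278125307966865191587481600
row 29: T[29][5]=28·55278125307966865191587481600+77226989703299075087834112000=1625014498326371300452283596800
Read c(29,5) = 1625014498326371300452283596800.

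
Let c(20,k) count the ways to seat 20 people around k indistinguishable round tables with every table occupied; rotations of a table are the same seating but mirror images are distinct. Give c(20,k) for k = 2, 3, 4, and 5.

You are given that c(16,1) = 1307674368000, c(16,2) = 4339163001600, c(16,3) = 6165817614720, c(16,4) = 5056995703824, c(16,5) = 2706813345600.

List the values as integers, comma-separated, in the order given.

[17] T[17,1]:16*1307674368000+0=20922789888000 · T[17,2]:16*4339163001600+1307674368000=70734282393600 · T[17,3]:16*6165817614720+4339163001600=102992244837120 · T[17,4]:16*5056995703824+6165817614720=87077748875904 · T[17,5]:16*2706813345600+5056995703824=48366009233424
[18] T[18,1]:17*20922789888000+0=355687428096000 · T[18,2]:17*70734282393600+20922789888000=1223405590579200 · T[18,3]:17*102992244837120+70734282393600=1821602444624640 · T[18,4]:17*87077748875904+102992244837120=1583313975727488 · T[18,5]:17*48366009233424+87077748875904=909299905844112
[19] T[19,1]:18*355687428096000+0=6402373705728000 · T[19,2]:18*1223405590579200+355687428096000=22376988058521600 · T[19,3]:18*1821602444624640+1223405590579200=34012249593822720 · T[19,4]:18*1583313975727488+1821602444624640=30321254007719424 · T[19,5]:18*909299905844112+1583313975727488=17950712280921504
[20] T[20,2]:19*22376988058521600+6402373705728000=431565146817638400 · T[20,3]:19*34012249593822720+22376988058521600=668609730341153280 · T[20,4]:19*30321254007719424+34012249593822720=610116075740491776 · T[20,5]:19*17950712280921504+30321254007719424=371384787345228000
Read c(20,2) = 431565146817638400, c(20,3) = 668609730341153280, c(20,4) = 610116075740491776, c(20,5) = 371384787345228000.

431565146817638400, 668609730341153280, 610116075740491776, 371384787345228000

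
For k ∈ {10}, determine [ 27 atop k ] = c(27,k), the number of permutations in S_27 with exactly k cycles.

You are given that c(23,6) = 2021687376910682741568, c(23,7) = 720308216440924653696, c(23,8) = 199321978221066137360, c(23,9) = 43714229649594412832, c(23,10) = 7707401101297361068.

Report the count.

6121499916241722700424880

[24] T[24,7]:23*720308216440924653696+2021687376910682741568=18588776355051949776576 · T[24,8]:23*199321978221066137360+720308216440924653696=5304713715525445812976 · T[24,9]:23*43714229649594412832+199321978221066137360=1204749260161737632496 · T[24,10]:23*7707401101297361068+43714229649594412832=220984454979433717396
[25] T[25,8]:24*5304713715525445812976+18588776355051949776576=145901905527662649288000 · T[25,9]:24*1204749260161737632496+5304713715525445812976=34218695959407148992880 · T[25,10]:24*220984454979433717396+1204749260161737632496=6508376179668146850000
[26] T[26,9]:25*34218695959407148992880+145901905527662649288000=1001369304512841374110000 · T[26,10]:25*6508376179668146850000+34218695959407148992880=196928100451110820242880
[27] T[27,10]:26*196928100451110820242880+1001369304512841374110000=6121499916241722700424880
Read c(27,10) = 6121499916241722700424880.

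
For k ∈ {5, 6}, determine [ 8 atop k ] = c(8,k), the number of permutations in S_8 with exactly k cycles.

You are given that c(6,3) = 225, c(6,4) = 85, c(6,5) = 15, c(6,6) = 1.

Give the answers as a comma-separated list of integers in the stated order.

r7: T_7,4=6×85+225=735; T_7,5=6×15+85=175; T_7,6=6×1+15=21
r8: T_8,5=7×175+735=1960; T_8,6=7×21+175=322
Read c(8,5) = 1960, c(8,6) = 322.

1960, 322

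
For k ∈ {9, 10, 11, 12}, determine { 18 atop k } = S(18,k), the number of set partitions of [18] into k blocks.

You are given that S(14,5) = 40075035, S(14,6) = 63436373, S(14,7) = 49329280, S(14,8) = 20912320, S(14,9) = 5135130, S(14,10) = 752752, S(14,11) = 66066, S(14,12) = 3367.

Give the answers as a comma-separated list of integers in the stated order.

row 15: T[15][6]=6·63436373+40075035=420693273  T[15][7]=7·49329280+63436373=408741333  T[15][8]=8·20912320+49329280=216627840  T[15][9]=9·5135130+20912320=67128490  T[15][10]=10·752752+5135130=12662650  T[15][11]=11·66066+752752=1479478  T[15][12]=12·3367+66066=106470
row 16: T[16][7]=7·408741333+420693273=3281882604  T[16][8]=8·216627840+408741333=2141764053  T[16][9]=9·67128490+216627840=820784250  T[16][10]=10·12662650+67128490=193754990  T[16][11]=11·1479478+12662650=28936908  T[16][12]=12·106470+1479478=2757118
row 17: T[17][8]=8·2141764053+3281882604=20415995028  T[17][9]=9·820784250+2141764053=9528822303  T[17][10]=10·193754990+820784250=2758334150  T[17][11]=11·28936908+193754990=512060978  T[17][12]=12·2757118+28936908=62022324
row 18: T[18][9]=9·9528822303+20415995028=106175395755  T[18][10]=10·2758334150+9528822303=37112163803  T[18][11]=11·512060978+2758334150=8391004908  T[18][12]=12·62022324+512060978=1256328866
Read S(18,9) = 106175395755, S(18,10) = 37112163803, S(18,11) = 8391004908, S(18,12) = 1256328866.

106175395755, 37112163803, 8391004908, 1256328866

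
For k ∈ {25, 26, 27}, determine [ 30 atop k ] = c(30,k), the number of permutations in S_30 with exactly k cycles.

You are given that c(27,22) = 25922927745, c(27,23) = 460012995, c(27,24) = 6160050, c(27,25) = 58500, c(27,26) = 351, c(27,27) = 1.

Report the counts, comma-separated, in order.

80328850875, 1122686019, 11921175

[28] T[28,23]:27*460012995+25922927745=38343278610 · T[28,24]:27*6160050+460012995=626334345 · T[28,25]:27*58500+6160050=7739550 · T[28,26]:27*351+58500=67977 · T[28,27]:27*1+351=378
[29] T[29,24]:28*626334345+38343278610=55880640270 · T[29,25]:28*7739550+626334345=843041745 · T[29,26]:28*67977+7739550=9642906 · T[29,27]:28*378+67977=78561
[30] T[30,25]:29*843041745+55880640270=80328850875 · T[30,26]:29*9642906+843041745=1122686019 · T[30,27]:29*78561+9642906=11921175
Read c(30,25) = 80328850875, c(30,26) = 1122686019, c(30,27) = 11921175.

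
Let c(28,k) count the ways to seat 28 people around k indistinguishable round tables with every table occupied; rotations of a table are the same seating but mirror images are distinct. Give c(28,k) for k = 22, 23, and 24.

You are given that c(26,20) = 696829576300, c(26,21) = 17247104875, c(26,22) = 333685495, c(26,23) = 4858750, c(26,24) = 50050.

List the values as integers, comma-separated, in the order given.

[27] T[27,21]:26*17247104875+696829576300=1145254303050 · T[27,22]:26*333685495+17247104875=25922927745 · T[27,23]:26*4858750+333685495=460012995 · T[27,24]:26*50050+4858750=6160050
[28] T[28,22]:27*25922927745+1145254303050=1845173352165 · T[28,23]:27*460012995+25922927745=38343278610 · T[28,24]:27*6160050+460012995=626334345
Read c(28,22) = 1845173352165, c(28,23) = 38343278610, c(28,24) = 626334345.

1845173352165, 38343278610, 626334345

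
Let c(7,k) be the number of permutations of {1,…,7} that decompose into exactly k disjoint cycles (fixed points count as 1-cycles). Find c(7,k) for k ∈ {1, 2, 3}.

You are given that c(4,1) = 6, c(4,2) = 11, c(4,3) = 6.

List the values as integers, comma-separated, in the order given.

[5] T[5,1]:4*6+0=24 · T[5,2]:4*11+6=50 · T[5,3]:4*6+11=35
[6] T[6,1]:5*24+0=120 · T[6,2]:5*50+24=274 · T[6,3]:5*35+50=225
[7] T[7,1]:6*120+0=720 · T[7,2]:6*274+120=1764 · T[7,3]:6*225+274=1624
Read c(7,1) = 720, c(7,2) = 1764, c(7,3) = 1624.

720, 1764, 1624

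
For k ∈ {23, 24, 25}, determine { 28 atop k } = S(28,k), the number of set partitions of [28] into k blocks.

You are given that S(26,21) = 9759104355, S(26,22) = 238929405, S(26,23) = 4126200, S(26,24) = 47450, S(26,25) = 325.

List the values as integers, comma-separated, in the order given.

22693687380, 460192005, 6654375

[27] T[27,22]:22*238929405+9759104355=15015551265 · T[27,23]:23*4126200+238929405=333832005 · T[27,24]:24*47450+4126200=5265000 · T[27,25]:25*325+47450=55575
[28] T[28,23]:23*333832005+15015551265=22693687380 · T[28,24]:24*5265000+333832005=460192005 · T[28,25]:25*55575+5265000=6654375
Read S(28,23) = 22693687380, S(28,24) = 460192005, S(28,25) = 6654375.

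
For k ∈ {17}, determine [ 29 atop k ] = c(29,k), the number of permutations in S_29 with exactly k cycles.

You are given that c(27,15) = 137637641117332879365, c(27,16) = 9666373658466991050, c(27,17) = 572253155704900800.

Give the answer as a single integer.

r28: T_28,16=27×9666373658466991050+137637641117332879365=398629729895941637715; T_28,17=27×572253155704900800+9666373658466991050=25117208862499312650
r29: T_29,17=28×25117208862499312650+398629729895941637715=1101911578045922391915
Read c(29,17) = 1101911578045922391915.

1101911578045922391915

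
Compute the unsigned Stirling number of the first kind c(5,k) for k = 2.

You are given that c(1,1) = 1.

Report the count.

50

[2] T[2,1]:1*1+0=1 · T[2,2]:1*0+1=1
[3] T[3,1]:2*1+0=2 · T[3,2]:2*1+1=3
[4] T[4,1]:3*2+0=6 · T[4,2]:3*3+2=11
[5] T[5,2]:4*11+6=50
Read c(5,2) = 50.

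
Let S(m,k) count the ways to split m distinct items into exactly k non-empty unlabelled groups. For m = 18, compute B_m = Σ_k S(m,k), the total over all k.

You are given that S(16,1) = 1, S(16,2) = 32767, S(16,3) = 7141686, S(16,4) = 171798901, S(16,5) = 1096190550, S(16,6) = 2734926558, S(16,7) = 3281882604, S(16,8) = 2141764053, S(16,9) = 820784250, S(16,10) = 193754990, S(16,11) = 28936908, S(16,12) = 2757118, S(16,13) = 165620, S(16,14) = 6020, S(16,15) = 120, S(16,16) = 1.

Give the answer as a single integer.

i=17: T(17,1)=0+1·1=1 | T(17,2)=1+2·32767=65535 | T(17,3)=32767+3·7141686=21457825 | T(17,4)=7141686+4·171798901=694337290 | T(17,5)=171798901+5·1096190550=5652751651 | T(17,6)=1096190550+6·2734926558=17505749898 | T(17,7)=2734926558+7·3281882604=25708104786 | T(17,8)=3281882604+8·2141764053=20415995028 | T(17,9)=2141764053+9·820784250=9528822303 | T(17,10)=820784250+10·193754990=2758334150 | T(17,11)=193754990+11·28936908=512060978 | T(17,12)=28936908+12·2757118=62022324 | T(17,13)=2757118+13·165620=4910178 | T(17,14)=165620+14·6020=249900 | T(17,15)=6020+15·120=7820 | T(17,16)=120+16·1=136 | T(17,17)=1+17·0=1
i=18: T(18,1)=0+1·1=1 | T(18,2)=1+2·65535=131071 | T(18,3)=65535+3·21457825=64439010 | T(18,4)=21457825+4·694337290=2798806985 | T(18,5)=694337290+5·5652751651=28958095545 | T(18,6)=5652751651+6·17505749898=110687251039 | T(18,7)=17505749898+7·25708104786=197462483400 | T(18,8)=25708104786+8·20415995028=189036065010 | T(18,9)=20415995028+9·9528822303=106175395755 | T(18,10)=9528822303+10·2758334150=37112163803 | T(18,11)=2758334150+11·512060978=8391004908 | T(18,12)=512060978+12·62022324=1256328866 | T(18,13)=62022324+13·4910178=125854638 | T(18,14)=4910178+14·249900=8408778 | T(18,15)=249900+15·7820=367200 | T(18,16)=7820+16·136=9996 | T(18,17)=136+17·1=153 | T(18,18)=1+18·0=1
B_18 = ΣS(18,k) = 1+131071+64439010+2798806985+28958095545+110687251039+197462483400+189036065010+106175395755+37112163803+8391004908+1256328866+125854638+8408778+367200+9996+153+1 = 682076806159

682076806159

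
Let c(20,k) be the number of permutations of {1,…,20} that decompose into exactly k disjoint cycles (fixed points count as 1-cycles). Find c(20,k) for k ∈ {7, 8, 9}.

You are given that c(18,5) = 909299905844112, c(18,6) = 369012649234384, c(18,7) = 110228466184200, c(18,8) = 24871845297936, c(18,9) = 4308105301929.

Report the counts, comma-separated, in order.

52260903362512720, 12953636989943896, 2503858755467550

@19  (19,6):369012649234384·18+909299905844112→7551527592063024, (19,7):110228466184200·18+369012649234384→2353125040549984, (19,8):24871845297936·18+110228466184200→557921681547048, (19,9):4308105301929·18+24871845297936→102417740732658
@20  (20,7):2353125040549984·19+7551527592063024→52260903362512720, (20,8):557921681547048·19+2353125040549984→12953636989943896, (20,9):102417740732658·19+557921681547048→2503858755467550
Read c(20,7) = 52260903362512720, c(20,8) = 12953636989943896, c(20,9) = 2503858755467550.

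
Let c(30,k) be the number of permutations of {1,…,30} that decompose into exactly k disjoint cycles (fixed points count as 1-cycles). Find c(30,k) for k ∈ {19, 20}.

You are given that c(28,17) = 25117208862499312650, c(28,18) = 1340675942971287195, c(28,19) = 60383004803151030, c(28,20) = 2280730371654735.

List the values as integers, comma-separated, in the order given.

150566737512021319125, 6634460278534540725

[29] T[29,18]:28*1340675942971287195+25117208862499312650=62656135265695354110 · T[29,19]:28*60383004803151030+1340675942971287195=3031400077459516035 · T[29,20]:28*2280730371654735+60383004803151030=124243455209483610
[30] T[30,19]:29*3031400077459516035+62656135265695354110=150566737512021319125 · T[30,20]:29*124243455209483610+3031400077459516035=6634460278534540725
Read c(30,19) = 150566737512021319125, c(30,20) = 6634460278534540725.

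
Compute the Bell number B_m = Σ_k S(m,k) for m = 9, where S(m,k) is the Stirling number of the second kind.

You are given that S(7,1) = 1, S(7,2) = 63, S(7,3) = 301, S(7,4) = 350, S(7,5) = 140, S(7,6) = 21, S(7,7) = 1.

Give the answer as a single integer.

[8] T[8,1]:1*1+0=1 · T[8,2]:2*63+1=127 · T[8,3]:3*301+63=966 · T[8,4]:4*350+301=1701 · T[8,5]:5*140+350=1050 · T[8,6]:6*21+140=266 · T[8,7]:7*1+21=28 · T[8,8]:8*0+1=1
[9] T[9,1]:1*1+0=1 · T[9,2]:2*127+1=255 · T[9,3]:3*966+127=3025 · T[9,4]:4*1701+966=7770 · T[9,5]:5*1050+1701=6951 · T[9,6]:6*266+1050=2646 · T[9,7]:7*28+266=462 · T[9,8]:8*1+28=36 · T[9,9]:9*0+1=1
B_9 = ΣS(9,k) = 1+255+3025+7770+6951+2646+462+36+1 = 21147

21147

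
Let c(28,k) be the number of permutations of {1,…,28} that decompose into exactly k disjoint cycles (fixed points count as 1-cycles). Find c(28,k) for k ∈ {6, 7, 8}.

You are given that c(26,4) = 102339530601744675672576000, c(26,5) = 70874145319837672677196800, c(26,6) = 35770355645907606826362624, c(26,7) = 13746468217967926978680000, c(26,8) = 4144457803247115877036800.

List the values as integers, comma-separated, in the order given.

28969458895980281319670568448, 11616723683566425573507775872, 3673742549077683082376236224

row 27: T[27][5]=26·70874145319837672677196800+102339530601744675672576000=1945067308917524165279692800  T[27][6]=26·35770355645907606826362624+70874145319837672677196800=1000903392113435450162625024  T[27][7]=26·13746468217967926978680000+35770355645907606826362624=393178529313073708272042624  T[27][8]=26·4144457803247115877036800+13746468217967926978680000=121502371102392939781636800
row 28: T[28][6]=27·1000903392113435450162625024+1945067308917524165279692800=28969458895980281319670568448  T[28][7]=27·393178529313073708272042624+1000903392113435450162625024=11616723683566425573507775872  T[28][8]=27·121502371102392939781636800+393178529313073708272042624=3673742549077683082376236224
Read c(28,6) = 28969458895980281319670568448, c(28,7) = 11616723683566425573507775872, c(28,8) = 3673742549077683082376236224.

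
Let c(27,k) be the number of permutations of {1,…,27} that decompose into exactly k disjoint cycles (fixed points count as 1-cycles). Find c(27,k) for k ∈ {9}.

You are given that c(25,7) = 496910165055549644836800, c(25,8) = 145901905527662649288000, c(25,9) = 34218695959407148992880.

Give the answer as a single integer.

r26: T_26,8=25×145901905527662649288000+496910165055549644836800=4144457803247115877036800; T_26,9=25×34218695959407148992880+145901905527662649288000=1001369304512841374110000
r27: T_27,9=26×1001369304512841374110000+4144457803247115877036800=30180059720580991603896800
Read c(27,9) = 30180059720580991603896800.

30180059720580991603896800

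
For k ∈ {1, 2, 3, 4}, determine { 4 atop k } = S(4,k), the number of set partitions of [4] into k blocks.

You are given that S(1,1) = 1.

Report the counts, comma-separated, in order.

1, 7, 6, 1

row 2: T[2][1]=1·1+0=1  T[2][2]=2·0+1=1
row 3: T[3][1]=1·1+0=1  T[3][2]=2·1+1=3  T[3][3]=3·0+1=1
row 4: T[4][1]=1·1+0=1  T[4][2]=2·3+1=7  T[4][3]=3·1+3=6  T[4][4]=4·0+1=1
Read S(4,1) = 1, S(4,2) = 7, S(4,3) = 6, S(4,4) = 1.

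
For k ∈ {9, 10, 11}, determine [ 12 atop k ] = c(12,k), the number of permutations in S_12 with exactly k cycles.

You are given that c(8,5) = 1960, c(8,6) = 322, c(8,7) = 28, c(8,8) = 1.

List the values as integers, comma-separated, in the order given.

[9] T[9,6]:8*322+1960=4536 · T[9,7]:8*28+322=546 · T[9,8]:8*1+28=36 · T[9,9]:8*0+1=1
[10] T[10,7]:9*546+4536=9450 · T[10,8]:9*36+546=870 · T[10,9]:9*1+36=45 · T[10,10]:9*0+1=1
[11] T[11,8]:10*870+9450=18150 · T[11,9]:10*45+870=1320 · T[11,10]:10*1+45=55 · T[11,11]:10*0+1=1
[12] T[12,9]:11*1320+18150=32670 · T[12,10]:11*55+1320=1925 · T[12,11]:11*1+55=66
Read c(12,9) = 32670, c(12,10) = 1925, c(12,11) = 66.

32670, 1925, 66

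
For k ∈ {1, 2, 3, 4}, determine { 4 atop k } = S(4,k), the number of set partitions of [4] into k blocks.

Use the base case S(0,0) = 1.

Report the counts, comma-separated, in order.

1, 7, 6, 1

row 1: T[1][1]=1·0+1=1
row 2: T[2][1]=1·1+0=1  T[2][2]=2·0+1=1
row 3: T[3][1]=1·1+0=1  T[3][2]=2·1+1=3  T[3][3]=3·0+1=1
row 4: T[4][1]=1·1+0=1  T[4][2]=2·3+1=7  T[4][3]=3·1+3=6  T[4][4]=4·0+1=1
Read S(4,1) = 1, S(4,2) = 7, S(4,3) = 6, S(4,4) = 1.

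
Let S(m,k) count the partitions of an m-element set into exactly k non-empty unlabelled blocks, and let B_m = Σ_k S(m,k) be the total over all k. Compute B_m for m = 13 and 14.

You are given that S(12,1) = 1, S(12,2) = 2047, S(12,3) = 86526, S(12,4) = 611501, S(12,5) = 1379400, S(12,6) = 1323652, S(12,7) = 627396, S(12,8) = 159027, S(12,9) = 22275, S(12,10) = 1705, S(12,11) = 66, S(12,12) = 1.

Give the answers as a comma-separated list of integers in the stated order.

@13  (13,1):1·1+0→1, (13,2):2047·2+1→4095, (13,3):86526·3+2047→261625, (13,4):611501·4+86526→2532530, (13,5):1379400·5+611501→7508501, (13,6):1323652·6+1379400→9321312, (13,7):627396·7+1323652→5715424, (13,8):159027·8+627396→1899612, (13,9):22275·9+159027→359502, (13,10):1705·10+22275→39325, (13,11):66·11+1705→2431, (13,12):1·12+66→78, (13,13):0·13+1→1
@14  (14,1):1·1+0→1, (14,2):4095·2+1→8191, (14,3):261625·3+4095→788970, (14,4):2532530·4+261625→10391745, (14,5):7508501·5+2532530→40075035, (14,6):9321312·6+7508501→63436373, (14,7):5715424·7+9321312→49329280, (14,8):1899612·8+5715424→20912320, (14,9):359502·9+1899612→5135130, (14,10):39325·10+359502→752752, (14,11):2431·11+39325→66066, (14,12):78·12+2431→3367, (14,13):1·13+78→91, (14,14):0·14+1→1
B_13 = ΣS(13,k) = 1+4095+261625+2532530+7508501+9321312+5715424+1899612+359502+39325+2431+78+1 = 27644437
B_14 = ΣS(14,k) = 1+8191+788970+10391745+40075035+63436373+49329280+20912320+5135130+752752+66066+3367+91+1 = 190899322

27644437, 190899322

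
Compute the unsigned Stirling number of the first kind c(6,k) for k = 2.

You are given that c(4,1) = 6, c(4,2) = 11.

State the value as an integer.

@5  (5,1):6·4+0→24, (5,2):11·4+6→50
@6  (6,2):50·5+24→274
Read c(6,2) = 274.

274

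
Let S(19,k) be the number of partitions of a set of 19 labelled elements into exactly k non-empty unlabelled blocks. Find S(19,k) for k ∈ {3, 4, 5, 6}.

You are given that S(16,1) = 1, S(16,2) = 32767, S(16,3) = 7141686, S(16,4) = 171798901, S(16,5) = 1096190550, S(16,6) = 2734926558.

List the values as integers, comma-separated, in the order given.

193448101, 11259666950, 147589284710, 693081601779

r17: T_17,1=1×1+0=1; T_17,2=2×32767+1=65535; T_17,3=3×7141686+32767=21457825; T_17,4=4×171798901+7141686=694337290; T_17,5=5×1096190550+171798901=5652751651; T_17,6=6×2734926558+1096190550=17505749898
r18: T_18,2=2×65535+1=131071; T_18,3=3×21457825+65535=64439010; T_18,4=4×694337290+21457825=2798806985; T_18,5=5×5652751651+694337290=28958095545; T_18,6=6×17505749898+5652751651=110687251039
r19: T_19,3=3×64439010+131071=193448101; T_19,4=4×2798806985+64439010=11259666950; T_19,5=5×28958095545+2798806985=147589284710; T_19,6=6×110687251039+28958095545=693081601779
Read S(19,3) = 193448101, S(19,4) = 11259666950, S(19,5) = 147589284710, S(19,6) = 693081601779.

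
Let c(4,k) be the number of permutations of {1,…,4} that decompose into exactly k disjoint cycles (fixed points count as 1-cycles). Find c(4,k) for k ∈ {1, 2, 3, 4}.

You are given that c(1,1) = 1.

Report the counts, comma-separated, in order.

r2: T_2,1=1×1+0=1; T_2,2=1×0+1=1
r3: T_3,1=2×1+0=2; T_3,2=2×1+1=3; T_3,3=2×0+1=1
r4: T_4,1=3×2+0=6; T_4,2=3×3+2=11; T_4,3=3×1+3=6; T_4,4=3×0+1=1
Read c(4,1) = 6, c(4,2) = 11, c(4,3) = 6, c(4,4) = 1.

6, 11, 6, 1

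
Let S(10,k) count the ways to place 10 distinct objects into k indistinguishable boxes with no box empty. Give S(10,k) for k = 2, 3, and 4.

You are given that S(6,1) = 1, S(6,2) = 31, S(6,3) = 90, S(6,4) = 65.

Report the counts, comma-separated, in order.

i=7: T(7,1)=0+1·1=1 | T(7,2)=1+2·31=63 | T(7,3)=31+3·90=301 | T(7,4)=90+4·65=350
i=8: T(8,1)=0+1·1=1 | T(8,2)=1+2·63=127 | T(8,3)=63+3·301=966 | T(8,4)=301+4·350=1701
i=9: T(9,1)=0+1·1=1 | T(9,2)=1+2·127=255 | T(9,3)=127+3·966=3025 | T(9,4)=966+4·1701=7770
i=10: T(10,2)=1+2·255=511 | T(10,3)=255+3·3025=9330 | T(10,4)=3025+4·7770=34105
Read S(10,2) = 511, S(10,3) = 9330, S(10,4) = 34105.

511, 9330, 34105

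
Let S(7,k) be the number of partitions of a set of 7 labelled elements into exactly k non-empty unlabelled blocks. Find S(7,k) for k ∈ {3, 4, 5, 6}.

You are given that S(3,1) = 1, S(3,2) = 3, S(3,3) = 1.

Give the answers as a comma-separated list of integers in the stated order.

r4: T_4,1=1×1+0=1; T_4,2=2×3+1=7; T_4,3=3×1+3=6; T_4,4=4×0+1=1
r5: T_5,1=1×1+0=1; T_5,2=2×7+1=15; T_5,3=3×6+7=25; T_5,4=4×1+6=10; T_5,5=5×0+1=1
r6: T_6,2=2×15+1=31; T_6,3=3×25+15=90; T_6,4=4×10+25=65; T_6,5=5×1+10=15; T_6,6=6×0+1=1
r7: T_7,3=3×90+31=301; T_7,4=4×65+90=350; T_7,5=5×15+65=140; T_7,6=6×1+15=21
Read S(7,3) = 301, S(7,4) = 350, S(7,5) = 140, S(7,6) = 21.

301, 350, 140, 21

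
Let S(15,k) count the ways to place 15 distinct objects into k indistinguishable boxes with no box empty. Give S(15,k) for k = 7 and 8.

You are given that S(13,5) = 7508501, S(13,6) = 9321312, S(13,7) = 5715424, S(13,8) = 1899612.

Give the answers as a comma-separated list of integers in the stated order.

i=14: T(14,6)=7508501+6·9321312=63436373 | T(14,7)=9321312+7·5715424=49329280 | T(14,8)=5715424+8·1899612=20912320
i=15: T(15,7)=63436373+7·49329280=408741333 | T(15,8)=49329280+8·20912320=216627840
Read S(15,7) = 408741333, S(15,8) = 216627840.

408741333, 216627840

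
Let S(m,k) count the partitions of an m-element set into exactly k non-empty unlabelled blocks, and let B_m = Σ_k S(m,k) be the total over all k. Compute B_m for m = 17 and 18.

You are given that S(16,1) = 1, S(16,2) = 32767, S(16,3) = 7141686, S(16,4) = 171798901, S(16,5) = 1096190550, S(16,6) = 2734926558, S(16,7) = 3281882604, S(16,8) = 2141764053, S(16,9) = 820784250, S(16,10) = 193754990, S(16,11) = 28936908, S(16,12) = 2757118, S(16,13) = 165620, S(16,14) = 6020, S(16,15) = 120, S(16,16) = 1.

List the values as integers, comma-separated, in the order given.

row 17: T[17][1]=1·1+0=1  T[17][2]=2·32767+1=65535  T[17][3]=3·7141686+32767=21457825  T[17][4]=4·171798901+7141686=694337290  T[17][5]=5·1096190550+171798901=5652751651  T[17][6]=6·2734926558+1096190550=17505749898  T[17][7]=7·3281882604+2734926558=25708104786  T[17][8]=8·2141764053+3281882604=20415995028  T[17][9]=9·820784250+2141764053=9528822303  T[17][10]=10·193754990+820784250=2758334150  T[17][11]=11·28936908+193754990=512060978  T[17][12]=12·2757118+28936908=62022324  T[17][13]=13·165620+2757118=4910178  T[17][14]=14·6020+165620=249900  T[17][15]=15·120+6020=7820  T[17][16]=16·1+120=136  T[17][17]=17·0+1=1
row 18: T[18][1]=1·1+0=1  T[18][2]=2·65535+1=131071  T[18][3]=3·21457825+65535=64439010  T[18][4]=4·694337290+21457825=2798806985  T[18][5]=5·5652751651+694337290=28958095545  T[18][6]=6·17505749898+5652751651=110687251039  T[18][7]=7·25708104786+17505749898=197462483400  T[18][8]=8·20415995028+25708104786=189036065010  T[18][9]=9·9528822303+20415995028=106175395755  T[18][10]=10·2758334150+9528822303=37112163803  T[18][11]=11·512060978+2758334150=8391004908  T[18][12]=12·62022324+512060978=1256328866  T[18][13]=13·4910178+62022324=125854638  T[18][14]=14·249900+4910178=8408778  T[18][15]=15·7820+249900=367200  T[18][16]=16·136+7820=9996  T[18][17]=17·1+136=153  T[18][18]=18·0+1=1
B_17 = ΣS(17,k) = 1+65535+21457825+694337290+5652751651+17505749898+25708104786+20415995028+9528822303+2758334150+512060978+62022324+4910178+249900+7820+136+1 = 82864869804
B_18 = ΣS(18,k) = 1+131071+64439010+2798806985+28958095545+110687251039+197462483400+189036065010+106175395755+37112163803+8391004908+1256328866+125854638+8408778+367200+9996+153+1 = 682076806159

82864869804, 682076806159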